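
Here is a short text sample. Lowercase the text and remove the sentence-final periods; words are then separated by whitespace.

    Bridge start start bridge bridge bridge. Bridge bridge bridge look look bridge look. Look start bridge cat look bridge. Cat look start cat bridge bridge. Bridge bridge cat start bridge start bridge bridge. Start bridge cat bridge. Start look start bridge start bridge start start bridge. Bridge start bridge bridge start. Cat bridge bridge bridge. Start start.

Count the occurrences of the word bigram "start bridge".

Scanning the 56 overlapping bigram windows for "start bridge":
  position 3–4: start bridge
  position 15–16: start bridge
  position 29–30: start bridge
  position 31–32: start bridge
  position 34–35: start bridge
  position 40–41: start bridge
  position 42–43: start bridge
  position 45–46: start bridge
  position 48–49: start bridge

9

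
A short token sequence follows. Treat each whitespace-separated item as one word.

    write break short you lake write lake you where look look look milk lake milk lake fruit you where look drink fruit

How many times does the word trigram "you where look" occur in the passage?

2

Scanning the 20 overlapping trigram windows for "you where look":
  position 8–10: you where look
  position 18–20: you where look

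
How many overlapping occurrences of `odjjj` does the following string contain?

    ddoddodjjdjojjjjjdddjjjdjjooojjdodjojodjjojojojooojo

0

Sliding a length-5 window over the 52 characters (48 positions):
  (no match at any position)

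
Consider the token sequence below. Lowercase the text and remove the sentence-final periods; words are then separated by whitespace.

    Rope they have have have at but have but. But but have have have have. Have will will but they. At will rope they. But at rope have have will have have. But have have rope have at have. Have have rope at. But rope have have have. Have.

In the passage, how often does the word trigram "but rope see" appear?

0

Scanning the 47 overlapping trigram windows for "but rope see":
  (none found)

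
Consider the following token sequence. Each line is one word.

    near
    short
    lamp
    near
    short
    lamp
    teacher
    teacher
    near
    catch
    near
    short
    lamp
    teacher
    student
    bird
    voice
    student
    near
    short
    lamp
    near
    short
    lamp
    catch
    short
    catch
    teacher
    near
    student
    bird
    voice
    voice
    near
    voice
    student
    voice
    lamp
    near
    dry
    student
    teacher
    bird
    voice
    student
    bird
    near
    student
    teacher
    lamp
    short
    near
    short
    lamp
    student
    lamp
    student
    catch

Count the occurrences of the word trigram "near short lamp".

6

Scanning the 56 overlapping trigram windows for "near short lamp":
  position 1–3: near short lamp
  position 4–6: near short lamp
  position 11–13: near short lamp
  position 19–21: near short lamp
  position 22–24: near short lamp
  position 52–54: near short lamp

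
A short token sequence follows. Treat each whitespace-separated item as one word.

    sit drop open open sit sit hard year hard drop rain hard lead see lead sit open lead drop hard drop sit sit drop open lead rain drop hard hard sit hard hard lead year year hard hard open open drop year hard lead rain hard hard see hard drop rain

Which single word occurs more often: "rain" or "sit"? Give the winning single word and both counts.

"rain": 4 occurrences
"sit": 7 occurrences

"sit" (7 vs 4)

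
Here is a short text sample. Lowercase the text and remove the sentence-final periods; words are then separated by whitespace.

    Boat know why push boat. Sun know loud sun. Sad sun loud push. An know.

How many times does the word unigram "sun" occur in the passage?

Scanning the 15 tokens for "sun":
  position 6: sun
  position 9: sun
  position 11: sun

3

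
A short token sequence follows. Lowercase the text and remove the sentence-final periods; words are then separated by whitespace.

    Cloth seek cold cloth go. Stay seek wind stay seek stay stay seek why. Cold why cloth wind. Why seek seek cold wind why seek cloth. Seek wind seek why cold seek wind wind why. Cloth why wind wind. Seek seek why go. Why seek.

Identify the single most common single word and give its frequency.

"seek", 13 times

Unigram frequencies (highest first):
  seek: 13
  why: 9
  wind: 8
  cloth: 5
  cold: 4
  stay: 4
  … (1 more, each ≤ 2)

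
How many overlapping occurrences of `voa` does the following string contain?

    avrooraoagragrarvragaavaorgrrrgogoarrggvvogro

0

Sliding a length-3 window over the 45 characters (43 positions):
  (no match at any position)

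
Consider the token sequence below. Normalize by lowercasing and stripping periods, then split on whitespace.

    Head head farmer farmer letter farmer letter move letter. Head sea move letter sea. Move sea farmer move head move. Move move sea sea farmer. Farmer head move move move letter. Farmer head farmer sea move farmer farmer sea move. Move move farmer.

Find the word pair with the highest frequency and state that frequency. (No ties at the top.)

Bigram frequencies (highest first):
  move move: 6
  sea move: 4
  farmer farmer: 3
  move letter: 3
  head farmer: 2
  farmer letter: 2
  … (15 more, each ≤ 2)

"move move", 6 times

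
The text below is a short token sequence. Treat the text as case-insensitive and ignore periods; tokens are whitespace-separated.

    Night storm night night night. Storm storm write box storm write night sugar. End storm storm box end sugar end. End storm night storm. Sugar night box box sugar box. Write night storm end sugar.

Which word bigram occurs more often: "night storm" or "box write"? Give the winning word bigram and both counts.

"night storm": 4 occurrences
"box write": 1 occurrence

"night storm" (4 vs 1)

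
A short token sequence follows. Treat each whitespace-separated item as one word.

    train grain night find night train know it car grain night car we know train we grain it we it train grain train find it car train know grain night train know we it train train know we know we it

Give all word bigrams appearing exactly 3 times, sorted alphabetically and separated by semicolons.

grain night; know we; we it

Bigram counts meeting the condition (exactly 3 times):
  grain night: 3
  know we: 3
  we it: 3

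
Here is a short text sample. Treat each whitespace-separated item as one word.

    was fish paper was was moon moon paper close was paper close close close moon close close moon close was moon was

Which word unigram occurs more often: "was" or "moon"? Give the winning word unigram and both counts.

"was" (6 vs 5)

"was": 6 occurrences
"moon": 5 occurrences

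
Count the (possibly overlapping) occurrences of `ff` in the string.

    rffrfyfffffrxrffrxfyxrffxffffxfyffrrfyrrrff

Sliding a length-2 window over the 43 characters (42 positions):
  position 2–3: ff
  position 7–8: ff
  position 8–9: ff
  position 9–10: ff
  position 10–11: ff
  position 15–16: ff
  position 23–24: ff
  position 26–27: ff
  position 27–28: ff
  position 28–29: ff
  … (2 more)

12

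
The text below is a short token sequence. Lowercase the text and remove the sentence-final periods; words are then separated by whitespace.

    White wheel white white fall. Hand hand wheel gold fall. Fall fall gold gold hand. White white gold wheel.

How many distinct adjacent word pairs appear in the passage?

19 tokens → 18 bigram windows in total.
Repeated bigrams (each contributes count−1 duplicates):
  fall fall: 2
  white white: 2
2 duplicate windows → 18 − 2 = 16 distinct.

16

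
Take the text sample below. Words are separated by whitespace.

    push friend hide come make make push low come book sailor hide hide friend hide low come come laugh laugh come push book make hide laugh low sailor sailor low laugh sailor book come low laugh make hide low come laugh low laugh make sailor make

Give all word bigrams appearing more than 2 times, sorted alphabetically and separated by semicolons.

Bigram counts meeting the condition (more than 2 times):
  low come: 3
  low laugh: 3

low come; low laugh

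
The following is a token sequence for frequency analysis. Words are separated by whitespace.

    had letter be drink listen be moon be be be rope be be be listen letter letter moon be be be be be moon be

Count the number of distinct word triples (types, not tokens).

17

25 tokens → 23 trigram windows in total.
Repeated trigrams (each contributes count−1 duplicates):
  be be be: 5
  be moon be: 2
  moon be be: 2
6 duplicate windows → 23 − 6 = 17 distinct.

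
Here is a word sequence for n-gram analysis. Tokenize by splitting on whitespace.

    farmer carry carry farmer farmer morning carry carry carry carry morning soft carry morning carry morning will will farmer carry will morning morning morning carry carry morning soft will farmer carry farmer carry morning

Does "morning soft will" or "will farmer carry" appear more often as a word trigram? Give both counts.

"will farmer carry" (2 vs 1)

"morning soft will": 1 occurrence
"will farmer carry": 2 occurrences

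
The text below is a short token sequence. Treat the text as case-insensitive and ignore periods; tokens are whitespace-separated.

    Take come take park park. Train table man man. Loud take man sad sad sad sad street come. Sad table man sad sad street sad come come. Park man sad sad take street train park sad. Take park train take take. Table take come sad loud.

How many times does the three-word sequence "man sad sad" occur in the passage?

3

Scanning the 44 overlapping trigram windows for "man sad sad":
  position 12–14: man sad sad
  position 21–23: man sad sad
  position 29–31: man sad sad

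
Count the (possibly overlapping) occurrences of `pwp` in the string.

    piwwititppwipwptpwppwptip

3

Sliding a length-3 window over the 25 characters (23 positions):
  position 13–15: pwp
  position 17–19: pwp
  position 20–22: pwp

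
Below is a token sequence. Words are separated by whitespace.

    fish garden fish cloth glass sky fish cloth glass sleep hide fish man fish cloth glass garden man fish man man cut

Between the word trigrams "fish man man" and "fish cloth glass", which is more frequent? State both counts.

"fish cloth glass" (3 vs 1)

"fish man man": 1 occurrence
"fish cloth glass": 3 occurrences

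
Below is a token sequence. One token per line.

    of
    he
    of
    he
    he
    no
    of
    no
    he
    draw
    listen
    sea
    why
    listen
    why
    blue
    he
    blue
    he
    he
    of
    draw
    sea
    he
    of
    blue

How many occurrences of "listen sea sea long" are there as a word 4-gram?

0

Scanning the 23 overlapping 4-gram windows for "listen sea sea long":
  (none found)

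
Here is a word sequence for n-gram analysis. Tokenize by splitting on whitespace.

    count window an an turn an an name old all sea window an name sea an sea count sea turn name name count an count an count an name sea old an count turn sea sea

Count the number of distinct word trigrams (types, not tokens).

36 tokens → 34 trigram windows in total.
Repeated trigrams (each contributes count−1 duplicates):
  an count an: 2
  an name sea: 2
  count an count: 2
3 duplicate windows → 34 − 3 = 31 distinct.

31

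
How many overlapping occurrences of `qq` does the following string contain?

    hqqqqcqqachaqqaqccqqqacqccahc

Sliding a length-2 window over the 29 characters (28 positions):
  position 2–3: qq
  position 3–4: qq
  position 4–5: qq
  position 7–8: qq
  position 13–14: qq
  position 19–20: qq
  position 20–21: qq

7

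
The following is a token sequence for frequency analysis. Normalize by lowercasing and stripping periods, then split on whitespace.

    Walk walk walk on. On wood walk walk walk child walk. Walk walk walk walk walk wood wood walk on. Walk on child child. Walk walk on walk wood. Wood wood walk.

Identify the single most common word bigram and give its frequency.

Bigram frequencies (highest first):
  walk walk: 10
  walk on: 4
  wood walk: 3
  wood wood: 3
  child walk: 2
  walk wood: 2
  … (6 more, each ≤ 2)

"walk walk", 10 times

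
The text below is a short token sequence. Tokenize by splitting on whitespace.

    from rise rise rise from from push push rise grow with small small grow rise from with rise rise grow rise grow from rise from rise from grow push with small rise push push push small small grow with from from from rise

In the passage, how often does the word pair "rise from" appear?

Scanning the 42 overlapping bigram windows for "rise from":
  position 4–5: rise from
  position 15–16: rise from
  position 24–25: rise from
  position 26–27: rise from

4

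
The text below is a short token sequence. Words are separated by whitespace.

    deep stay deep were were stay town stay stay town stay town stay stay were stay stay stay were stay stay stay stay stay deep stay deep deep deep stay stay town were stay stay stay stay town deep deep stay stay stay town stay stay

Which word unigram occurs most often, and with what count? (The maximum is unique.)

Unigram frequencies (highest first):
  stay: 27
  deep: 8
  town: 6
  were: 5

"stay", 27 times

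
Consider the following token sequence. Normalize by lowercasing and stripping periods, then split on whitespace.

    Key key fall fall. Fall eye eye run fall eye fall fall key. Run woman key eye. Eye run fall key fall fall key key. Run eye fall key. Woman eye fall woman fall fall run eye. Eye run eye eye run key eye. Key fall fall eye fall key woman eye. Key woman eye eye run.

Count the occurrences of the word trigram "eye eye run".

5

Scanning the 55 overlapping trigram windows for "eye eye run":
  position 6–8: eye eye run
  position 17–19: eye eye run
  position 37–39: eye eye run
  position 40–42: eye eye run
  position 55–57: eye eye run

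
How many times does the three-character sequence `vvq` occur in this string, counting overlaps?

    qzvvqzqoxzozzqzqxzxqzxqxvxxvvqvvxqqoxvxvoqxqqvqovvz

Sliding a length-3 window over the 51 characters (49 positions):
  position 3–5: vvq
  position 28–30: vvq

2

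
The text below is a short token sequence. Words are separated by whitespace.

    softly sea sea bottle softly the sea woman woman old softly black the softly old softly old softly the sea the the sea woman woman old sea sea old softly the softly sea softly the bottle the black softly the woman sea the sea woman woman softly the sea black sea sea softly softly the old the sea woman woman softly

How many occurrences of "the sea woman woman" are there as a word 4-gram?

4

Scanning the 58 overlapping 4-gram windows for "the sea woman woman":
  position 6–9: the sea woman woman
  position 22–25: the sea woman woman
  position 43–46: the sea woman woman
  position 57–60: the sea woman woman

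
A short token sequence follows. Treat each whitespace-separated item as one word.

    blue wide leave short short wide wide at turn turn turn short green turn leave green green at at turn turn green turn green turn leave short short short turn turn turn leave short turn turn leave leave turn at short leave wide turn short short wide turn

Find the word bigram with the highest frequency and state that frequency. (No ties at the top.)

Bigram frequencies (highest first):
  turn turn: 6
  short short: 4
  turn leave: 4
  leave short: 3
  green turn: 3
  short wide: 2
  … (20 more, each ≤ 2)

"turn turn", 6 times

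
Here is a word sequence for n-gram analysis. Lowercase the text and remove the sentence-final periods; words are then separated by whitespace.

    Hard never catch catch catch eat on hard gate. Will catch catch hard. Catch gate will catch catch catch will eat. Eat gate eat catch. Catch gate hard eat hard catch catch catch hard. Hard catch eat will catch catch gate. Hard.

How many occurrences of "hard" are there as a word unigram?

8

Scanning the 42 tokens for "hard":
  position 1: hard
  position 8: hard
  position 13: hard
  position 28: hard
  position 30: hard
  position 34: hard
  position 35: hard
  position 42: hard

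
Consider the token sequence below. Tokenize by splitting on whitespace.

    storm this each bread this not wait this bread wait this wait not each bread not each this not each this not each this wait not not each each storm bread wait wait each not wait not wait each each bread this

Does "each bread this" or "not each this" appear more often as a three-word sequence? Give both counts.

"each bread this": 2 occurrences
"not each this": 3 occurrences

"not each this" (3 vs 2)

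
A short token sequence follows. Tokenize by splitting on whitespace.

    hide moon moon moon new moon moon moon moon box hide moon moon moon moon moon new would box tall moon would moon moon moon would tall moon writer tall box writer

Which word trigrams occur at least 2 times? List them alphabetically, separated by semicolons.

hide moon moon; moon moon moon; moon moon new

Trigram counts meeting the condition (at least 2 times):
  hide moon moon: 2
  moon moon moon: 7
  moon moon new: 2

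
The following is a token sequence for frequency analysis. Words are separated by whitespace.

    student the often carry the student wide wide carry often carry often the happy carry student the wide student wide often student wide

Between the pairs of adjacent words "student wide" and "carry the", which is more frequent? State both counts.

"student wide" (3 vs 1)

"student wide": 3 occurrences
"carry the": 1 occurrence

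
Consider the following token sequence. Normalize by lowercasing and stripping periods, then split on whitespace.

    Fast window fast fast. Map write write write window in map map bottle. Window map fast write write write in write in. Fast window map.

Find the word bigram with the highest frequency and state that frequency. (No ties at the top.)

"write write", 4 times

Bigram frequencies (highest first):
  write write: 4
  fast window: 2
  window map: 2
  write in: 2
  window fast: 1
  fast fast: 1
  … (12 more, each ≤ 1)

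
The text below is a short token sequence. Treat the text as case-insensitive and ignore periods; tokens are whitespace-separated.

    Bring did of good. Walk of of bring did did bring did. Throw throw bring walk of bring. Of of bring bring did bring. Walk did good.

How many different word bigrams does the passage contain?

17

27 tokens → 26 bigram windows in total.
Repeated bigrams (each contributes count−1 duplicates):
  bring did: 4
  of bring: 3
  bring walk: 2
  did bring: 2
  of of: 2
  walk of: 2
9 duplicate windows → 26 − 9 = 17 distinct.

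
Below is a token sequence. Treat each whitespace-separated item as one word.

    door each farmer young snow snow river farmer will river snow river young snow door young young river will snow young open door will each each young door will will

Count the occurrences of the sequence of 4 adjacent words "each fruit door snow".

0

Scanning the 27 overlapping 4-gram windows for "each fruit door snow":
  (none found)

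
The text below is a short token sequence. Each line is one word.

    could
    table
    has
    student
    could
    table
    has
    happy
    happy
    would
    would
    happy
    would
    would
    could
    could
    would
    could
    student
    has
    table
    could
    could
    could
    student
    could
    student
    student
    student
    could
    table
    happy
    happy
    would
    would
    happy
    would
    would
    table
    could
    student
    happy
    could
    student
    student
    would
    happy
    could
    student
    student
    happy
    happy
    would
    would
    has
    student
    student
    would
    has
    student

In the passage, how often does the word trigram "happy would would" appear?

5

Scanning the 58 overlapping trigram windows for "happy would would":
  position 9–11: happy would would
  position 12–14: happy would would
  position 33–35: happy would would
  position 36–38: happy would would
  position 52–54: happy would would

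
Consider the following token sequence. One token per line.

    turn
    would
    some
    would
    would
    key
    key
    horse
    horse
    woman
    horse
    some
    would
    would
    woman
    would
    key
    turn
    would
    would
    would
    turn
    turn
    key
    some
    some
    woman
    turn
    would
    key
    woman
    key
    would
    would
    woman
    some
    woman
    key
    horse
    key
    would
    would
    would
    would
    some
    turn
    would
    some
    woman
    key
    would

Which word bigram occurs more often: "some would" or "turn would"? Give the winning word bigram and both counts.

"some would": 2 occurrences
"turn would": 4 occurrences

"turn would" (4 vs 2)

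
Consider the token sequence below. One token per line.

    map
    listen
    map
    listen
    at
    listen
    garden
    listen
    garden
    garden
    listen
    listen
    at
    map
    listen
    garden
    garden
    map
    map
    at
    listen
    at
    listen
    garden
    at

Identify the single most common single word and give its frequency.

"listen", 9 times

Unigram frequencies (highest first):
  listen: 9
  garden: 6
  map: 5
  at: 5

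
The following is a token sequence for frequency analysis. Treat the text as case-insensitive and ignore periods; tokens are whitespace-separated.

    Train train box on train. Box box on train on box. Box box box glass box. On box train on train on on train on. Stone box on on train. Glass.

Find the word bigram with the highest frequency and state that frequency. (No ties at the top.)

"on train", 5 times

Bigram frequencies (highest first):
  on train: 5
  box on: 4
  box box: 4
  train on: 4
  train box: 2
  on box: 2
  … (8 more, each ≤ 2)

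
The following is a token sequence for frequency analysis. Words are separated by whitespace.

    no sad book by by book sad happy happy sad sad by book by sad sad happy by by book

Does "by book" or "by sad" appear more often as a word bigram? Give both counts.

"by book" (3 vs 1)

"by book": 3 occurrences
"by sad": 1 occurrence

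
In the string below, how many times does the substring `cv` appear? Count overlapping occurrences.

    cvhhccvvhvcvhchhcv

4

Sliding a length-2 window over the 18 characters (17 positions):
  position 1–2: cv
  position 6–7: cv
  position 11–12: cv
  position 17–18: cv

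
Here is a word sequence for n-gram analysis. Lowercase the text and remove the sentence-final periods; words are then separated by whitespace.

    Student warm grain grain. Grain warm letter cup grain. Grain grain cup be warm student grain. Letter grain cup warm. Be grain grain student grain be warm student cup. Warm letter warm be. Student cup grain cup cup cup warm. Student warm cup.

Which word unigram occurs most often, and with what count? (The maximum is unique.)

Unigram frequencies (highest first):
  grain: 12
  warm: 9
  cup: 9
  student: 6
  be: 4
  letter: 3

"grain", 12 times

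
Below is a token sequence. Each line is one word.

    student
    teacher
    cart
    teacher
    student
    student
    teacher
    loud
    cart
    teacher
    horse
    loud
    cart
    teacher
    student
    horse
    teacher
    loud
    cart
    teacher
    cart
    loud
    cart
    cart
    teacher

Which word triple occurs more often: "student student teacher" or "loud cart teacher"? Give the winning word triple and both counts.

"student student teacher": 1 occurrence
"loud cart teacher": 3 occurrences

"loud cart teacher" (3 vs 1)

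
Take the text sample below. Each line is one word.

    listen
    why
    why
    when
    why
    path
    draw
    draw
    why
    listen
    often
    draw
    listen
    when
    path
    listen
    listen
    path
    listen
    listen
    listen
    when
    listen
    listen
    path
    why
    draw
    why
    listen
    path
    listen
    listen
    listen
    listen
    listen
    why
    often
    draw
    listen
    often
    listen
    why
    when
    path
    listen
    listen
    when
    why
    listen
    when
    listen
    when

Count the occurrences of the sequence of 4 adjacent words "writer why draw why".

0

Scanning the 49 overlapping 4-gram windows for "writer why draw why":
  (none found)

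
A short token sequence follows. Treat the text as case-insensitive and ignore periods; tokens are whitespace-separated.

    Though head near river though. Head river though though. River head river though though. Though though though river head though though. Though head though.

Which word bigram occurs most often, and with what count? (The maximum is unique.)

Bigram frequencies (highest first):
  though though: 7
  though head: 3
  river though: 3
  head river: 2
  though river: 2
  river head: 2
  … (3 more, each ≤ 2)

"though though", 7 times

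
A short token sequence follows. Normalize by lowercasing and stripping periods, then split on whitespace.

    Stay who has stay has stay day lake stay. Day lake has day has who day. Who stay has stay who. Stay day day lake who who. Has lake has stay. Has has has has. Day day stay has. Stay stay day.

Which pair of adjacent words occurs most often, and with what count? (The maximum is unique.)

Bigram frequencies (highest first):
  has stay: 5
  stay has: 4
  stay day: 4
  day lake: 3
  has has: 3
  stay who: 2
  … (15 more, each ≤ 2)

"has stay", 5 times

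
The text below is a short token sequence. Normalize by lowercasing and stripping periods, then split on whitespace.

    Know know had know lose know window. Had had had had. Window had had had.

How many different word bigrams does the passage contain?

15 tokens → 14 bigram windows in total.
Repeated bigrams (each contributes count−1 duplicates):
  had had: 5
  window had: 2
5 duplicate windows → 14 − 5 = 9 distinct.

9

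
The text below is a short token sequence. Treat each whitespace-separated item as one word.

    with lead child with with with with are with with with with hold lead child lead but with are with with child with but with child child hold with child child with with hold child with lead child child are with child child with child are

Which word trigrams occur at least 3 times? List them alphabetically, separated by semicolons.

Trigram counts meeting the condition (at least 3 times):
  with child child: 3
  with with with: 4

with child child; with with with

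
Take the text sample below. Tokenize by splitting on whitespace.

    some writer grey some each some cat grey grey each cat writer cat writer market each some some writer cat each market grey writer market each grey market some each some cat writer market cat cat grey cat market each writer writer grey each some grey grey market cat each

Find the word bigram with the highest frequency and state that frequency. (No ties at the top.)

"each some", 4 times

Bigram frequencies (highest first):
  each some: 4
  cat writer: 3
  writer market: 3
  market each: 3
  some writer: 2
  writer grey: 2
  … (23 more, each ≤ 2)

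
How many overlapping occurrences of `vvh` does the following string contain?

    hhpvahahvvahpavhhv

Sliding a length-3 window over the 18 characters (16 positions):
  (no match at any position)

0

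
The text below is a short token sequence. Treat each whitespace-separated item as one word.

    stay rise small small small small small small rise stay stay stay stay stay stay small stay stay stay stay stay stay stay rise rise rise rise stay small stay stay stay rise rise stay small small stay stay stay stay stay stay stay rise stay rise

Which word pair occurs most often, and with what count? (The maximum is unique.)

"stay stay", 19 times

Bigram frequencies (highest first):
  stay stay: 19
  small small: 6
  stay rise: 5
  rise stay: 4
  rise rise: 4
  stay small: 3
  … (3 more, each ≤ 3)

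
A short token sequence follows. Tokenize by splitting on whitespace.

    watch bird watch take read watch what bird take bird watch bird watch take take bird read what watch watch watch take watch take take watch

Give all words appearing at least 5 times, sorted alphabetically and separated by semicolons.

bird; take; watch

Unigram counts meeting the condition (at least 5 times):
  bird: 5
  take: 7
  watch: 10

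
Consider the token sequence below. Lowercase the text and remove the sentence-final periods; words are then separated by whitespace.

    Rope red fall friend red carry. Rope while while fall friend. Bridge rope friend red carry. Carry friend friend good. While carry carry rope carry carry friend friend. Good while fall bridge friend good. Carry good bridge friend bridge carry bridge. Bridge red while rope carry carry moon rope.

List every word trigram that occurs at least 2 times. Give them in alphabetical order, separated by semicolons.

Trigram counts meeting the condition (at least 2 times):
  carry carry friend: 2
  carry friend friend: 2
  friend friend good: 2
  friend good while: 2
  friend red carry: 2
  rope carry carry: 2

carry carry friend; carry friend friend; friend friend good; friend good while; friend red carry; rope carry carry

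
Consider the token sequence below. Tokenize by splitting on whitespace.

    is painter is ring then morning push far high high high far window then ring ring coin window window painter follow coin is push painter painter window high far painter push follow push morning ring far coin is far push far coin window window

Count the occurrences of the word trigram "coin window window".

2

Scanning the 42 overlapping trigram windows for "coin window window":
  position 17–19: coin window window
  position 42–44: coin window window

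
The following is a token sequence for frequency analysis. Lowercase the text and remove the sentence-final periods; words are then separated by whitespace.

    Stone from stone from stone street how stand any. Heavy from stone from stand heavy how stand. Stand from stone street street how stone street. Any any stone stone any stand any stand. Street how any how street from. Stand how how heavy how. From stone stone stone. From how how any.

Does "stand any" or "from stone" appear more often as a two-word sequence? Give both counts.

"from stone" (5 vs 2)

"stand any": 2 occurrences
"from stone": 5 occurrences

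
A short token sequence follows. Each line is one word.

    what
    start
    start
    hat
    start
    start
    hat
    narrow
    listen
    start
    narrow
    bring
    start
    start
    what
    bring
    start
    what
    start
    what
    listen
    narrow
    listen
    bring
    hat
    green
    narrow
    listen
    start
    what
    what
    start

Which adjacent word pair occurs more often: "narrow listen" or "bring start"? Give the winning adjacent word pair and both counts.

"narrow listen" (3 vs 2)

"narrow listen": 3 occurrences
"bring start": 2 occurrences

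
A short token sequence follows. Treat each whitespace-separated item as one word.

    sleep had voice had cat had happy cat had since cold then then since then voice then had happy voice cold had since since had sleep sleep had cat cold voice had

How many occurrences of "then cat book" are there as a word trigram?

Scanning the 30 overlapping trigram windows for "then cat book":
  (none found)

0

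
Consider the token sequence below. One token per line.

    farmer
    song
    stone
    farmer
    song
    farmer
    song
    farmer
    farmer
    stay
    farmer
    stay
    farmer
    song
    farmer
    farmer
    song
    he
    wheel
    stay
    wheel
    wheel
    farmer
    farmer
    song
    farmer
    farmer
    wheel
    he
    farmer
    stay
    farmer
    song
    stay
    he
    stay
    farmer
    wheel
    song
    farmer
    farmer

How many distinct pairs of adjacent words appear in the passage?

41 tokens → 40 bigram windows in total.
Repeated bigrams (each contributes count−1 duplicates):
  farmer song: 7
  farmer farmer: 5
  song farmer: 5
  stay farmer: 4
  farmer stay: 3
  farmer wheel: 2
20 duplicate windows → 40 − 20 = 20 distinct.

20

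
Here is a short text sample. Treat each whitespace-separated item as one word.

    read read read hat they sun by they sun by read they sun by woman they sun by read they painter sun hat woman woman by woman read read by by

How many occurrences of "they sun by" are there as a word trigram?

Scanning the 29 overlapping trigram windows for "they sun by":
  position 5–7: they sun by
  position 8–10: they sun by
  position 12–14: they sun by
  position 16–18: they sun by

4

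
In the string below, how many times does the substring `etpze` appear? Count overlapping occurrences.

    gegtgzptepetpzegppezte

1

Sliding a length-5 window over the 22 characters (18 positions):
  position 11–15: etpze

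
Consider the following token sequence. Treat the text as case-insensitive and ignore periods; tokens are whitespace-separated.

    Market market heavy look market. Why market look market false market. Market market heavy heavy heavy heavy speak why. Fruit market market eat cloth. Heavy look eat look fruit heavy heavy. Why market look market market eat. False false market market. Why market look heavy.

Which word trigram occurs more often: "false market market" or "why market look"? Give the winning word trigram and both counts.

"why market look" (3 vs 2)

"false market market": 2 occurrences
"why market look": 3 occurrences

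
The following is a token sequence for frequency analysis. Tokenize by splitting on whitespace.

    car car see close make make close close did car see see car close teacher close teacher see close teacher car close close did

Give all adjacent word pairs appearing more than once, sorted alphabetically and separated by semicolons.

car close; car see; close close; close did; close teacher; see close

Bigram counts meeting the condition (more than once):
  car close: 2
  car see: 2
  close close: 2
  close did: 2
  close teacher: 3
  see close: 2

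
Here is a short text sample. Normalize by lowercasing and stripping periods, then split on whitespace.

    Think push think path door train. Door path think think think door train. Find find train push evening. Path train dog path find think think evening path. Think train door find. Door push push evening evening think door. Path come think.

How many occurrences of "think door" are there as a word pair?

2

Scanning the 40 overlapping bigram windows for "think door":
  position 11–12: think door
  position 37–38: think door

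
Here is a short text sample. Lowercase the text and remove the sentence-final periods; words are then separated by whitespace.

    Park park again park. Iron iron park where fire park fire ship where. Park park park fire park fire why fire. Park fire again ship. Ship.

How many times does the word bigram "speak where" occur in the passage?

0

Scanning the 25 overlapping bigram windows for "speak where":
  (none found)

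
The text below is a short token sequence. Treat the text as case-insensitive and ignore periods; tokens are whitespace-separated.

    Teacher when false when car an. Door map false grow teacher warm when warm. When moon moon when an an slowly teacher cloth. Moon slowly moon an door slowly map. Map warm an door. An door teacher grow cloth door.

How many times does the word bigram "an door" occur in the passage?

4

Scanning the 39 overlapping bigram windows for "an door":
  position 6–7: an door
  position 27–28: an door
  position 33–34: an door
  position 35–36: an door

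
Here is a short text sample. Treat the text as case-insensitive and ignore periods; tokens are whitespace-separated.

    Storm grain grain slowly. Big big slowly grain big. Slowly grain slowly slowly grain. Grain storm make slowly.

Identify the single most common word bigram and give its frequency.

Bigram frequencies (highest first):
  slowly grain: 3
  grain grain: 2
  grain slowly: 2
  big slowly: 2
  storm grain: 1
  slowly big: 1
  … (6 more, each ≤ 1)

"slowly grain", 3 times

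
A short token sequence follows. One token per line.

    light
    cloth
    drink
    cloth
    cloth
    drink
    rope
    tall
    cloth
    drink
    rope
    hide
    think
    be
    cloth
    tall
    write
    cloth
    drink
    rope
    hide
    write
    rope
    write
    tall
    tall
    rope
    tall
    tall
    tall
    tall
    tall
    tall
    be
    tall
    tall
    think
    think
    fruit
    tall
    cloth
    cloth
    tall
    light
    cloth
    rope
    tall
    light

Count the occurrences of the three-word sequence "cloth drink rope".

3

Scanning the 46 overlapping trigram windows for "cloth drink rope":
  position 5–7: cloth drink rope
  position 9–11: cloth drink rope
  position 18–20: cloth drink rope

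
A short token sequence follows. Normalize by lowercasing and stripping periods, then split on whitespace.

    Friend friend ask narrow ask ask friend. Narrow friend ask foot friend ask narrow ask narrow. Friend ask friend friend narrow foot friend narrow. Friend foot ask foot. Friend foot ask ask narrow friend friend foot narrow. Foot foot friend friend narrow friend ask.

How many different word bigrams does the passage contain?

15

44 tokens → 43 bigram windows in total.
Repeated bigrams (each contributes count−1 duplicates):
  friend ask: 5
  narrow friend: 5
  ask narrow: 4
  foot friend: 4
  friend friend: 4
  friend narrow: 4
  friend foot: 3
  ask ask: 2
  … (5 more repeated)
28 duplicate windows → 43 − 28 = 15 distinct.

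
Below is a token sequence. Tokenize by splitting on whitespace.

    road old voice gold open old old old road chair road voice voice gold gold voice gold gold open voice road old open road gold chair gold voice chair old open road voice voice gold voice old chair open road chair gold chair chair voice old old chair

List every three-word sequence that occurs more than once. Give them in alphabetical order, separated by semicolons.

old open road; road voice voice; voice gold gold; voice voice gold

Trigram counts meeting the condition (more than once):
  old open road: 2
  road voice voice: 2
  voice gold gold: 2
  voice voice gold: 2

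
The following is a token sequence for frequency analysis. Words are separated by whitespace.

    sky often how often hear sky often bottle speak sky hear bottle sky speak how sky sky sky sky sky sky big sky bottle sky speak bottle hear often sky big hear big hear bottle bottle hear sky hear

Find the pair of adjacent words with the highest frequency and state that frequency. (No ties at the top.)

Bigram frequencies (highest first):
  sky sky: 5
  sky often: 2
  hear sky: 2
  sky hear: 2
  hear bottle: 2
  bottle sky: 2
  … (19 more, each ≤ 2)

"sky sky", 5 times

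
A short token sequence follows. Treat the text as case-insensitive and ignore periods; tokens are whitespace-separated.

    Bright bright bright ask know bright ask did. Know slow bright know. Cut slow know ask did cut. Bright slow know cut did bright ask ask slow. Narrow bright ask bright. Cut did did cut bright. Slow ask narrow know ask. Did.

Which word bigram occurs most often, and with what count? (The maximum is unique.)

Bigram frequencies (highest first):
  bright ask: 4
  ask did: 3
  bright bright: 2
  know cut: 2
  slow know: 2
  know ask: 2
  … (22 more, each ≤ 2)

"bright ask", 4 times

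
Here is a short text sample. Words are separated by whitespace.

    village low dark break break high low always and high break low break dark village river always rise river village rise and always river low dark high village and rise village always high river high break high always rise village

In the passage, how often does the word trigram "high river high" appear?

Scanning the 38 overlapping trigram windows for "high river high":
  position 33–35: high river high

1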